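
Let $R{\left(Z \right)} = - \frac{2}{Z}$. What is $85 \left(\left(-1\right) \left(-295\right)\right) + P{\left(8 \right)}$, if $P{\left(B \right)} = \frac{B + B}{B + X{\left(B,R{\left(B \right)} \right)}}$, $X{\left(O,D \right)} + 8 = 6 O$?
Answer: $\frac{75226}{3} \approx 25075.0$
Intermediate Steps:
$X{\left(O,D \right)} = -8 + 6 O$
$P{\left(B \right)} = \frac{2 B}{-8 + 7 B}$ ($P{\left(B \right)} = \frac{B + B}{B + \left(-8 + 6 B\right)} = \frac{2 B}{-8 + 7 B}$)
$85 \left(\left(-1\right) \left(-295\right)\right) + P{\left(8 \right)} = 85 \left(\left(-1\right) \left(-295\right)\right) + 2 \cdot 8 \frac{1}{-8 + 7 \cdot 8} = 85 \cdot 295 + 2 \cdot 8 \frac{1}{-8 + 56} = 25075 + 2 \cdot 8 \cdot \frac{1}{48} = 25075 + \frac{1}{3} = \frac{75226}{3}$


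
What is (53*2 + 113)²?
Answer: 47961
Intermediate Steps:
(53*2 + 113)² = (106 + 113)² = 219² = 47961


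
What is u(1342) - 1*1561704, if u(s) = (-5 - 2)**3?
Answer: -1562047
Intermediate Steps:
u(s) = -343 (u(s) = (-7)**3 = -343)
u(1342) - 1*1561704 = -343 - 1*1561704 = -343 - 1561704 = -1562047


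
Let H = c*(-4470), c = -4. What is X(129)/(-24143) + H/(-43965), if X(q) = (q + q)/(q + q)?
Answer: -28781387/70763133 ≈ -0.40673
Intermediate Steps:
H = 17880 (H = -4*(-4470) = 17880)
X(q) = 1 (X(q) = (2*q)/((2*q)) = (2*q)*(1/(2*q)) = 1)
X(129)/(-24143) + H/(-43965) = 1/(-24143) + 17880/(-43965) = 1*(-1/24143) + 17880*(-1/43965) = -1/24143 - 1192/2931 = -28781387/70763133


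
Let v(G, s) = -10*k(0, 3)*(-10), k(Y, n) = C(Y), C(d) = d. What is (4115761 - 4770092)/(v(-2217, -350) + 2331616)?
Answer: -654331/2331616 ≈ -0.28063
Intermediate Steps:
k(Y, n) = Y
v(G, s) = 0 (v(G, s) = -10*0*(-10) = -0*(-10) = -1*0 = 0)
(4115761 - 4770092)/(v(-2217, -350) + 2331616) = (4115761 - 4770092)/(0 + 2331616) = -654331/2331616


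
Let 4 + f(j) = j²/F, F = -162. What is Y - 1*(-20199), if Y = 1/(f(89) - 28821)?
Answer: 94482256467/4677571 ≈ 20199.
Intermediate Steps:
f(j) = -4 - j²/162 (f(j) = -4 + j²/(-162) = -4 + j²*(-1/162) = -4 - j²/162)
Y = -162/4677571 (Y = 1/((-4 - 1/162*89²) - 28821) = 1/((-4 - 1/162*7921) - 28821) = 1/((-4 - 7921/162) - 28821) = 1/(-8569/162 - 28821) = 1/(-4677571/162) = -162/4677571 ≈ -3.4633e-5)
Y - 1*(-20199) = -162/4677571 - 1*(-20199) = -162/4677571 + 20199 = 94482256467/4677571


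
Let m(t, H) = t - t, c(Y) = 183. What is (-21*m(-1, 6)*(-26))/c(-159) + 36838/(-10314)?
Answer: -18419/5157 ≈ -3.5717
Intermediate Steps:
m(t, H) = 0
(-21*m(-1, 6)*(-26))/c(-159) + 36838/(-10314) = (-21*0*(-26))/183 + 36838/(-10314) = (0*(-26))*(1/183) + 36838*(-1/10314) = 0*(1/183) - 18419/5157 = 0 - 18419/5157 = -18419/5157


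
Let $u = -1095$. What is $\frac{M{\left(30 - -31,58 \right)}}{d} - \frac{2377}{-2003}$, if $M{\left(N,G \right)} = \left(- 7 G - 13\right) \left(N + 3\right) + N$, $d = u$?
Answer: $\frac{11238616}{438657} \approx 25.621$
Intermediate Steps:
$d = -1095$
$M{\left(N,G \right)} = N + \left(-13 - 7 G\right) \left(3 + N\right)$ ($M{\left(N,G \right)} = \left(-13 - 7 G\right) \left(3 + N\right) + N = N + \left(-13 - 7 G\right) \left(3 + N\right)$)
$\frac{M{\left(30 - -31,58 \right)}}{d} - \frac{2377}{-2003} = \frac{-39 - 1218 - 12 \left(30 - -31\right) - 406 \left(30 - -31\right)}{-1095} - \frac{2377}{-2003} = \left(-39 - 1218 - 12 \left(30 + 31\right) - 406 \left(30 + 31\right)\right) \left(- \frac{1}{1095}\right) - - \frac{2377}{2003} = \left(-39 - 1218 - 732 - 406 \cdot 61\right) \left(- \frac{1}{1095}\right) + \frac{2377}{2003} = \left(-39 - 1218 - 732 - 24766\right) \left(- \frac{1}{1095}\right) + \frac{2377}{2003} = \left(-26755\right) \left(- \frac{1}{1095}\right) + \frac{2377}{2003} = \frac{5351}{219} + \frac{2377}{2003} = \frac{11238616}{438657}$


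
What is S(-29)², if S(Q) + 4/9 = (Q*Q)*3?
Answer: 515426209/81 ≈ 6.3633e+6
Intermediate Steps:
S(Q) = -4/9 + 3*Q² (S(Q) = -4/9 + (Q*Q)*3 = -4/9 + Q²*3 = -4/9 + 3*Q²)
S(-29)² = (-4/9 + 3*(-29)²)² = (-4/9 + 3*841)² = (-4/9 + 2523)² = (22703/9)² = 515426209/81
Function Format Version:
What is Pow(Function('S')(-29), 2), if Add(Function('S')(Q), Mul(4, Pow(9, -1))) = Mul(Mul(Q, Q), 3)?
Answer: Rational(515426209, 81) ≈ 6.3633e+6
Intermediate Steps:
Function('S')(Q) = Add(Rational(-4, 9), Mul(3, Pow(Q, 2))) (Function('S')(Q) = Add(Rational(-4, 9), Mul(Mul(Q, Q), 3)) = Add(Rational(-4, 9), Mul(Pow(Q, 2), 3)) = Add(Rational(-4, 9), Mul(3, Pow(Q, 2))))
Pow(Function('S')(-29), 2) = Pow(Add(Rational(-4, 9), Mul(3, Pow(-29, 2))), 2) = Pow(Add(Rational(-4, 9), Mul(3, 841)), 2) = Pow(Add(Rational(-4, 9), 2523), 2) = Pow(Rational(22703, 9), 2) = Rational(515426209, 81)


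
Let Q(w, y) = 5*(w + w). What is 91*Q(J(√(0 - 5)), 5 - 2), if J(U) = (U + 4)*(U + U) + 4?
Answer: -5460 + 7280*I*√5 ≈ -5460.0 + 16279.0*I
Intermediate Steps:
J(U) = 4 + 2*U*(4 + U) (J(U) = (4 + U)*(2*U) + 4 = 2*U*(4 + U) + 4 = 4 + 2*U*(4 + U))
Q(w, y) = 10*w (Q(w, y) = 5*(2*w) = 10*w)
91*Q(J(√(0 - 5)), 5 - 2) = 91*(10*(4 + 2*(√(0 - 5))² + 8*√(0 - 5))) = 91*(10*(4 + 2*(√(-5))² + 8*√(-5))) = 91*(10*(4 + 2*(I*√5)² + 8*(I*√5))) = 91*(10*(4 + 2*(-5) + 8*I*√5)) = 91*(10*(4 - 10 + 8*I*√5)) = 91*(10*(-6 + 8*I*√5)) = 91*(-60 + 80*I*√5) = -5460 + 7280*I*√5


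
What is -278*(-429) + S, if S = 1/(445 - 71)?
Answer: 44603989/374 ≈ 1.1926e+5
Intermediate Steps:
S = 1/374 ≈ 0.0026738
-278*(-429) + S = -278*(-429) + 1/374 = 119262 + 1/374 = 44603989/374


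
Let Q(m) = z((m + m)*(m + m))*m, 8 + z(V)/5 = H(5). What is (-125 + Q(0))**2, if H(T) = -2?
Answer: 15625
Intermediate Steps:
z(V) = -50 (z(V) = -40 + 5*(-2) = -40 - 10 = -50)
Q(m) = -50*m
(-125 + Q(0))**2 = (-125 - 50*0)**2 = (-125 + 0)**2 = (-125)**2 = 15625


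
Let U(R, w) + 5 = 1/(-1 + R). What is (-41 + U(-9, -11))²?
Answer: 212521/100 ≈ 2125.2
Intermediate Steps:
U(R, w) = -5 + 1/(-1 + R)
(-41 + U(-9, -11))² = (-41 + (6 - 5*(-9))/(-1 - 9))² = (-41 + (6 + 45)/(-10))² = (-41 - ⅒*51)² = (-41 - 51/10)² = (-461/10)² = 212521/100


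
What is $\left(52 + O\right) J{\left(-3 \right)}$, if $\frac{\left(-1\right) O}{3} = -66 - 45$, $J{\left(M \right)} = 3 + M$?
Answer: $0$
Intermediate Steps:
$O = 333$ ($O = - 3 \left(-66 - 45\right) = \left(-3\right) \left(-111\right) = 333$)
$\left(52 + O\right) J{\left(-3 \right)} = \left(52 + 333\right) \left(3 - 3\right) = 385 \cdot 0 = 0$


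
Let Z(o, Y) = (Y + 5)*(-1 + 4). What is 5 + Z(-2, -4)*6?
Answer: 23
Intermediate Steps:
Z(o, Y) = 15 + 3*Y (Z(o, Y) = (5 + Y)*3 = 15 + 3*Y)
5 + Z(-2, -4)*6 = 5 + (15 + 3*(-4))*6 = 5 + (15 - 12)*6 = 5 + 3*6 = 5 + 18 = 23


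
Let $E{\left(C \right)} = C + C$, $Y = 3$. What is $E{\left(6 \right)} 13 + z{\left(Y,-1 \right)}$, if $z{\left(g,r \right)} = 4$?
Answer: $160$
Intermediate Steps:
$E{\left(C \right)} = 2 C$
$E{\left(6 \right)} 13 + z{\left(Y,-1 \right)} = 2 \cdot 6 \cdot 13 + 4 = 12 \cdot 13 + 4 = 156 + 4 = 160$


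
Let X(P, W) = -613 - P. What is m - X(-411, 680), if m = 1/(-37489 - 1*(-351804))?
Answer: 63491631/314315 ≈ 202.00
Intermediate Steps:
m = 1/314315 (m = 1/(-37489 + 351804) = 1/314315 ≈ 3.1815e-6)
m - X(-411, 680) = 1/314315 - (-613 - 1*(-411)) = 1/314315 - (-613 + 411) = 1/314315 - 1*(-202) = 1/314315 + 202 = 63491631/314315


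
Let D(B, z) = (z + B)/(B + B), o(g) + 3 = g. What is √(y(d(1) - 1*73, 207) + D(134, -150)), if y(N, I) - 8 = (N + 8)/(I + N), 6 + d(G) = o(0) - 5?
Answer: √117679470/4020 ≈ 2.6985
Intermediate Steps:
o(g) = -3 + g
d(G) = -14 (d(G) = -6 + ((-3 + 0) - 5) = -6 + (-3 - 5) = -6 - 8 = -14)
y(N, I) = 8 + (8 + N)/(I + N) (y(N, I) = 8 + (N + 8)/(I + N) = 8 + (8 + N)/(I + N))
D(B, z) = (B + z)/(2*B) (D(B, z) = (B + z)/((2*B)) = (B + z)*(1/(2*B)) = (B + z)/(2*B))
√(y(d(1) - 1*73, 207) + D(134, -150)) = √((8 + 8*207 + 9*(-14 - 1*73))/(207 + (-14 - 1*73)) + (½)*(134 - 150)/134) = √((8 + 1656 + 9*(-14 - 73))/(207 + (-14 - 73)) + (½)*(1/134)*(-16)) = √((8 + 1656 + 9*(-87))/(207 - 87) - 4/67) = √((8 + 1656 - 783)/120 - 4/67) = √((1/120)*881 - 4/67) = √(881/120 - 4/67) = √(58547/8040) = √117679470/4020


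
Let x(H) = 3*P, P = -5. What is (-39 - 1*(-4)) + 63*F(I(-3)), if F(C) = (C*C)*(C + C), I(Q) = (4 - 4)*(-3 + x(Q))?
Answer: -35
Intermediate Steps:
x(H) = -15 (x(H) = 3*(-5) = -15)
I(Q) = 0 (I(Q) = (4 - 4)*(-3 - 15) = 0*(-18) = 0)
F(C) = 2*C³ (F(C) = C²*(2*C) = 2*C³)
(-39 - 1*(-4)) + 63*F(I(-3)) = (-39 - 1*(-4)) + 63*(2*0³) = (-39 + 4) + 63*(2*0) = -35 + 63*0 = -35 + 0 = -35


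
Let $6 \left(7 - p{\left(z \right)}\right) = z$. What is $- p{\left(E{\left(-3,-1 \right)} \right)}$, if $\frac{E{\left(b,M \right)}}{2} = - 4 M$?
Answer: $- \frac{17}{3} \approx -5.6667$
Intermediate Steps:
$E{\left(b,M \right)} = - 8 M$ ($E{\left(b,M \right)} = 2 \left(- 4 M\right) = - 8 M$)
$p{\left(z \right)} = 7 - \frac{z}{6}$
$- p{\left(E{\left(-3,-1 \right)} \right)} = - (7 - \frac{\left(-8\right) \left(-1\right)}{6}) = - (7 - \frac{4}{3}) = \left(-1\right) \frac{17}{3} = - \frac{17}{3}$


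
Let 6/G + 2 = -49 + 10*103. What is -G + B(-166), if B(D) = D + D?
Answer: -325034/979 ≈ -332.01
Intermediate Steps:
B(D) = 2*D
G = 6/979 (G = 6/(-2 + (-49 + 10*103)) = 6/(-2 + (-49 + 1030)) = 6/(-2 + 981) = 6/979 ≈ 0.0061287)
-G + B(-166) = -1*6/979 + 2*(-166) = -6/979 - 332 = -325034/979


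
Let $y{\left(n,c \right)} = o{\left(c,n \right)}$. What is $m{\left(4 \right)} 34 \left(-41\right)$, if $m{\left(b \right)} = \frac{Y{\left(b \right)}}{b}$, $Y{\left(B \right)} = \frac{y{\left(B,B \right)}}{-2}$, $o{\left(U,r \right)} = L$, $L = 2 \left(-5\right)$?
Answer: $- \frac{3485}{2} \approx -1742.5$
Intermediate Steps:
$L = -10$
$o{\left(U,r \right)} = -10$
$y{\left(n,c \right)} = -10$
$Y{\left(B \right)} = 5$ ($Y{\left(B \right)} = - \frac{10}{-2} = \left(-10\right) \left(- \frac{1}{2}\right) = 5$)
$m{\left(b \right)} = \frac{5}{b}$
$m{\left(4 \right)} 34 \left(-41\right) = \frac{5}{4} \cdot 34 \left(-41\right) = \frac{85}{2} \left(-41\right) = - \frac{3485}{2}$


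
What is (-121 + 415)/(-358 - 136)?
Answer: -147/247 ≈ -0.59514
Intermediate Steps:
(-121 + 415)/(-358 - 136) = 294/(-494) = 294*(-1/494) = -147/247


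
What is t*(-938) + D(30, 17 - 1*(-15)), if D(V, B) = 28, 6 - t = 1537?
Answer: 1436106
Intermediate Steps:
t = -1531 (t = 6 - 1*1537 = 6 - 1537 = -1531)
t*(-938) + D(30, 17 - 1*(-15)) = -1531*(-938) + 28 = 1436078 + 28 = 1436106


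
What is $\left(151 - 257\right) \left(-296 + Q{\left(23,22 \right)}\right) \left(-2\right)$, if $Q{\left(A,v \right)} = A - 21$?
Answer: $-62328$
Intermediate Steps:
$Q{\left(A,v \right)} = -21 + A$
$\left(151 - 257\right) \left(-296 + Q{\left(23,22 \right)}\right) \left(-2\right) = \left(151 - 257\right) \left(-296 + \left(-21 + 23\right)\right) \left(-2\right) = - 106 \left(-296 + 2\right) \left(-2\right) = \left(-106\right) \left(-294\right) \left(-2\right) = 31164 \left(-2\right) = -62328$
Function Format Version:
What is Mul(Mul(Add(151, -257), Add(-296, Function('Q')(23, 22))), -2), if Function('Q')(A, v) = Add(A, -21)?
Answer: -62328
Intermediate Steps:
Function('Q')(A, v) = Add(-21, A)
Mul(Mul(Add(151, -257), Add(-296, Function('Q')(23, 22))), -2) = Mul(Mul(Add(151, -257), Add(-296, Add(-21, 23))), -2) = Mul(Mul(-106, Add(-296, 2)), -2) = Mul(Mul(-106, -294), -2) = Mul(31164, -2) = -62328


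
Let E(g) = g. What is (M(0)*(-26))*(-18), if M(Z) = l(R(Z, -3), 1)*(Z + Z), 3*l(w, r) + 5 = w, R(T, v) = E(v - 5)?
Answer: 0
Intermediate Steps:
R(T, v) = -5 + v (R(T, v) = v - 5 = -5 + v)
l(w, r) = -5/3 + w/3
M(Z) = -26*Z/3 (M(Z) = (-5/3 + (-5 - 3)/3)*(Z + Z) = (-5/3 + (⅓)*(-8))*(2*Z) = (-5/3 - 8/3)*(2*Z) = -26*Z/3)
(M(0)*(-26))*(-18) = (-26/3*0*(-26))*(-18) = (0*(-26))*(-18) = 0*(-18) = 0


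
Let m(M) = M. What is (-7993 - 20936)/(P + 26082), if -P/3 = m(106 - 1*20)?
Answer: -9643/8608 ≈ -1.1202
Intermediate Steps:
P = -258 (P = -3*(106 - 1*20) = -3*(106 - 20) = -3*86 = -258)
(-7993 - 20936)/(P + 26082) = (-7993 - 20936)/(-258 + 26082) = -28929/25824 = -28929*1/25824 = -9643/8608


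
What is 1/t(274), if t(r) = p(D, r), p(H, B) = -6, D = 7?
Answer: -1/6 ≈ -0.16667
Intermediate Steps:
t(r) = -6
1/t(274) = 1/(-6) = -1/6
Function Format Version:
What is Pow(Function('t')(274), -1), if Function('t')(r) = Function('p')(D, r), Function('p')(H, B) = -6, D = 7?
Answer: Rational(-1, 6) ≈ -0.16667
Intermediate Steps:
Function('t')(r) = -6
Pow(Function('t')(274), -1) = Pow(-6, -1) = Rational(-1, 6)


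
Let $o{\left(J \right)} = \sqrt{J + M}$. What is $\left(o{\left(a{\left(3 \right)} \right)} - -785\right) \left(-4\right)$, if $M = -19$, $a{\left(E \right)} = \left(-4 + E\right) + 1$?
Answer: $-3140 - 4 i \sqrt{19} \approx -3140.0 - 17.436 i$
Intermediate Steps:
$a{\left(E \right)} = -3 + E$
$o{\left(J \right)} = \sqrt{-19 + J}$ ($o{\left(J \right)} = \sqrt{J - 19} = \sqrt{-19 + J}$)
$\left(o{\left(a{\left(3 \right)} \right)} - -785\right) \left(-4\right) = \left(\sqrt{-19 + \left(-3 + 3\right)} - -785\right) \left(-4\right) = \left(\sqrt{-19 + 0} + 785\right) \left(-4\right) = \left(\sqrt{-19} + 785\right) \left(-4\right) = \left(i \sqrt{19} + 785\right) \left(-4\right) = \left(785 + i \sqrt{19}\right) \left(-4\right) = -3140 - 4 i \sqrt{19}$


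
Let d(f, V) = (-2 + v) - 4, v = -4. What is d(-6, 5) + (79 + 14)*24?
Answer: 2222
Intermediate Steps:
d(f, V) = -10 (d(f, V) = (-2 - 4) - 4 = -6 - 4 = -10)
d(-6, 5) + (79 + 14)*24 = -10 + (79 + 14)*24 = -10 + 93*24 = -10 + 2232 = 2222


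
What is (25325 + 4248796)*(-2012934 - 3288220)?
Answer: -22657773635634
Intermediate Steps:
(25325 + 4248796)*(-2012934 - 3288220) = 4274121*(-5301154) = -22657773635634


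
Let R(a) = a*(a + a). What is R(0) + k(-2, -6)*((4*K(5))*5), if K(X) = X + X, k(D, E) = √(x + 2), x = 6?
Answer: 400*√2 ≈ 565.69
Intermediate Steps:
R(a) = 2*a² (R(a) = a*(2*a) = 2*a²)
k(D, E) = 2*√2 (k(D, E) = √(6 + 2) = √8 = 2*√2)
K(X) = 2*X
R(0) + k(-2, -6)*((4*K(5))*5) = 2*0² + (2*√2)*((4*(2*5))*5) = 2*0 + (2*√2)*((4*10)*5) = 0 + (2*√2)*(40*5) = 0 + (2*√2)*200 = 0 + 400*√2 = 400*√2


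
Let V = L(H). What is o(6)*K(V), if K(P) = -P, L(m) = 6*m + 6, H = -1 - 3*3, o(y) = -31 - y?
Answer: -1998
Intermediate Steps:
H = -10 (H = -1 - 9 = -10)
L(m) = 6 + 6*m
V = -54 (V = 6 + 6*(-10) = 6 - 60 = -54)
o(6)*K(V) = (-31 - 1*6)*(-1*(-54)) = (-31 - 6)*54 = -37*54 = -1998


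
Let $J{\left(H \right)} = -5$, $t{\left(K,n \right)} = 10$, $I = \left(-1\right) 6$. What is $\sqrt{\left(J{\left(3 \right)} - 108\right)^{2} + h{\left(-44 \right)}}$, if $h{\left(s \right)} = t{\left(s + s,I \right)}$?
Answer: $\sqrt{12779} \approx 113.04$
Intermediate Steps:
$I = -6$
$h{\left(s \right)} = 10$
$\sqrt{\left(J{\left(3 \right)} - 108\right)^{2} + h{\left(-44 \right)}} = \sqrt{\left(-5 - 108\right)^{2} + 10} = \sqrt{\left(-113\right)^{2} + 10} = \sqrt{12769 + 10} = \sqrt{12779}$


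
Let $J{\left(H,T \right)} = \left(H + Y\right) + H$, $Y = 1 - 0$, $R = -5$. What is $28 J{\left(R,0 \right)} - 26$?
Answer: $-278$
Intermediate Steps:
$Y = 1$ ($Y = 1 + 0 = 1$)
$J{\left(H,T \right)} = 1 + 2 H$ ($J{\left(H,T \right)} = \left(H + 1\right) + H = \left(1 + H\right) + H = 1 + 2 H$)
$28 J{\left(R,0 \right)} - 26 = 28 \left(1 + 2 \left(-5\right)\right) - 26 = 28 \left(1 - 10\right) - 26 = 28 \left(-9\right) - 26 = -252 - 26 = -278$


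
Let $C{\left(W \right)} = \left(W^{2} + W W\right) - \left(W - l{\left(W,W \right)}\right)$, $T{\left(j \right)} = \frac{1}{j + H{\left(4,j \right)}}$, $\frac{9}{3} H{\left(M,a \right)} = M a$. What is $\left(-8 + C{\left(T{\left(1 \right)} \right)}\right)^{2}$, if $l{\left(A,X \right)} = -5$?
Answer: $\frac{409600}{2401} \approx 170.6$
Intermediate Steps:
$H{\left(M,a \right)} = \frac{M a}{3}$
$T{\left(j \right)} = \frac{3}{7 j}$ ($T{\left(j \right)} = \frac{1}{j + \frac{1}{3} \cdot 4 j} = \frac{1}{j + \frac{4 j}{3}} = \frac{1}{\frac{7}{3} j} = \frac{3}{7 j}$)
$C{\left(W \right)} = -5 - W + 2 W^{2}$ ($C{\left(W \right)} = \left(W^{2} + W W\right) - \left(5 + W\right) = \left(W^{2} + W^{2}\right) - \left(5 + W\right) = 2 W^{2} - \left(5 + W\right) = -5 - W + 2 W^{2}$)
$\left(-8 + C{\left(T{\left(1 \right)} \right)}\right)^{2} = \left(-8 - \left(5 - \frac{18}{49} + \frac{3}{7}\right)\right)^{2} = \left(-8 - \left(\frac{38}{7} - \frac{18}{49}\right)\right)^{2} = \left(-8 - \frac{248}{49}\right)^{2} = \left(- \frac{640}{49}\right)^{2} = \frac{409600}{2401}$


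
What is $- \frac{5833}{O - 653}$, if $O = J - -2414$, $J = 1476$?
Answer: $- \frac{5833}{3237} \approx -1.802$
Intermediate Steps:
$O = 3890$ ($O = 1476 - -2414 = 1476 + 2414 = 3890$)
$- \frac{5833}{O - 653} = - \frac{5833}{3890 - 653} = - \frac{5833}{3237}$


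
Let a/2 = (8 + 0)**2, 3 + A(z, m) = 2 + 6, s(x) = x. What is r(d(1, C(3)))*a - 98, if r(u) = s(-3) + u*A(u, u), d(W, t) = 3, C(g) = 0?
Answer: 1438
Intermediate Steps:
A(z, m) = 5 (A(z, m) = -3 + (2 + 6) = -3 + 8 = 5)
r(u) = -3 + 5*u (r(u) = -3 + u*5 = -3 + 5*u)
a = 128 (a = 2*(8 + 0)**2 = 2*8**2 = 2*64 = 128)
r(d(1, C(3)))*a - 98 = (-3 + 5*3)*128 - 98 = (-3 + 15)*128 - 98 = 12*128 - 98 = 1536 - 98 = 1438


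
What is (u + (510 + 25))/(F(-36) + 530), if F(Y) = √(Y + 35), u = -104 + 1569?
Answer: 1060000/280901 - 2000*I/280901 ≈ 3.7736 - 0.0071199*I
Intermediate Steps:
u = 1465
F(Y) = √(35 + Y)
(u + (510 + 25))/(F(-36) + 530) = (1465 + (510 + 25))/(√(35 - 36) + 530) = (1465 + 535)/(√(-1) + 530) = 2000/(I + 530) = 2000/(530 + I) = 2000*((530 - I)/280901) = 2000*(530 - I)/280901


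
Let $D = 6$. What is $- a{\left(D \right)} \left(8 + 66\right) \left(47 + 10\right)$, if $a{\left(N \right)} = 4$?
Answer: $-16872$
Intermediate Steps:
$- a{\left(D \right)} \left(8 + 66\right) \left(47 + 10\right) = \left(-1\right) 4 \left(8 + 66\right) \left(47 + 10\right) = - 4 \cdot 74 \cdot 57 = \left(-4\right) 4218 = -16872$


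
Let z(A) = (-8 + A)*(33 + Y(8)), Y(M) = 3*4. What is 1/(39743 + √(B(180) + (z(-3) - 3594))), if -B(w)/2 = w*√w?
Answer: 1/(39743 + I*√(4089 + 2160*√5)) ≈ 2.5162e-5 - 5.979e-8*I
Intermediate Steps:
Y(M) = 12
B(w) = -2*w^(3/2) (B(w) = -2*w*√w = -2*w^(3/2))
z(A) = -360 + 45*A (z(A) = (-8 + A)*(33 + 12) = (-8 + A)*45 = -360 + 45*A)
1/(39743 + √(B(180) + (z(-3) - 3594))) = 1/(39743 + √(-2160*√5 + ((-360 + 45*(-3)) - 3594))) = 1/(39743 + √(-2160*√5 + ((-360 - 135) - 3594))) = 1/(39743 + √(-2160*√5 + (-495 - 3594))) = 1/(39743 + √(-2160*√5 - 4089)) = 1/(39743 + √(-4089 - 2160*√5))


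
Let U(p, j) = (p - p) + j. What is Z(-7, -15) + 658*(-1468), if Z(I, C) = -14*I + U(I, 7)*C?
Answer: -965951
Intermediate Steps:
U(p, j) = j (U(p, j) = 0 + j = j)
Z(I, C) = -14*I + 7*C
Z(-7, -15) + 658*(-1468) = (-14*(-7) + 7*(-15)) + 658*(-1468) = (98 - 105) - 965944 = -7 - 965944 = -965951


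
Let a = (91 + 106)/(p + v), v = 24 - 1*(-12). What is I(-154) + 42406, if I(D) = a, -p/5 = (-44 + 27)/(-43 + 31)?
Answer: 14717246/347 ≈ 42413.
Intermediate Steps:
p = -85/12 (p = -5*(-44 + 27)/(-43 + 31) = -(-85)/(-12) = -(-85)*(-1)/12 = -5*17/12 = -85/12 ≈ -7.0833)
v = 36 (v = 24 + 12 = 36)
a = 2364/347 (a = (91 + 106)/(-85/12 + 36) = 197/(347/12) = 197*(12/347) = 2364/347 ≈ 6.8127)
I(D) = 2364/347
I(-154) + 42406 = 2364/347 + 42406 = 14717246/347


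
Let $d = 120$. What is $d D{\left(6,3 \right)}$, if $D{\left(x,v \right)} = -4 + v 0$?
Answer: $-480$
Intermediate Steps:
$D{\left(x,v \right)} = -4$ ($D{\left(x,v \right)} = -4 + 0 = -4$)
$d D{\left(6,3 \right)} = 120 \left(-4\right) = -480$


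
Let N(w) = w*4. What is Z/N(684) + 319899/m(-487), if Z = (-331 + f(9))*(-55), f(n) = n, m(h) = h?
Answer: -433309447/666216 ≈ -650.40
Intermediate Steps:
Z = 17710 (Z = (-331 + 9)*(-55) = -322*(-55) = 17710)
N(w) = 4*w
Z/N(684) + 319899/m(-487) = 17710/((4*684)) + 319899/(-487) = 17710/2736 + 319899*(-1/487) = 17710*(1/2736) - 319899/487 = 8855/1368 - 319899/487 = -433309447/666216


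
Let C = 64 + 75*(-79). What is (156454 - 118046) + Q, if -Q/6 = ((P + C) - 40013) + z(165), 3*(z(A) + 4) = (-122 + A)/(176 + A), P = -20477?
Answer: 148859372/341 ≈ 4.3654e+5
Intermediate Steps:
C = -5861 (C = 64 - 5925 = -5861)
z(A) = -4 + (-122 + A)/(3*(176 + A)) (z(A) = -4 + ((-122 + A)/(176 + A))/3 = -4 + (-122 + A)/(3*(176 + A)))
Q = 135762244/341 (Q = -6*(((-20477 - 5861) - 40013) + (-2234 - 11*165)/(3*(176 + 165))) = -6*((-26338 - 40013) + (⅓)*(-2234 - 1815)/341) = -6*(-66351 + (⅓)*(1/341)*(-4049)) = -6*(-66351 - 4049/1023) = -6*(-67881122/1023) = 135762244/341 ≈ 3.9813e+5)
(156454 - 118046) + Q = (156454 - 118046) + 135762244/341 = 38408 + 135762244/341 = 148859372/341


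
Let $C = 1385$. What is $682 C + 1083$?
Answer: $945653$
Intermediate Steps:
$682 C + 1083 = 682 \cdot 1385 + 1083 = 944570 + 1083 = 945653$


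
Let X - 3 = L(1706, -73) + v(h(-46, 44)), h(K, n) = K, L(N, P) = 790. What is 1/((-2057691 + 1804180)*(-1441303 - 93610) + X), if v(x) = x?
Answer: 1/389117330290 ≈ 2.5699e-12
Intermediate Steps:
X = 747 (X = 3 + (790 - 46) = 3 + 744 = 747)
1/((-2057691 + 1804180)*(-1441303 - 93610) + X) = 1/((-2057691 + 1804180)*(-1441303 - 93610) + 747) = 1/(-253511*(-1534913) + 747) = 1/(389117329543 + 747) = 1/389117330290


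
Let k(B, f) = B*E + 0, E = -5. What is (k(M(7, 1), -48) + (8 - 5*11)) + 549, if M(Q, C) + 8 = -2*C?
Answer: 552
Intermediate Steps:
M(Q, C) = -8 - 2*C
k(B, f) = -5*B (k(B, f) = B*(-5) + 0 = -5*B + 0 = -5*B)
(k(M(7, 1), -48) + (8 - 5*11)) + 549 = (-5*(-8 - 2*1) + (8 - 5*11)) + 549 = (-5*(-8 - 2) + (8 - 55)) + 549 = (-5*(-10) - 47) + 549 = (50 - 47) + 549 = 3 + 549 = 552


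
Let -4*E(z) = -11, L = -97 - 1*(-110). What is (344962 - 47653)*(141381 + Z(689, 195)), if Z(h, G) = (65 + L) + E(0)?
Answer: 168231405723/4 ≈ 4.2058e+10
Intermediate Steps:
L = 13 (L = -97 + 110 = 13)
E(z) = 11/4 (E(z) = -1/4*(-11) = 11/4)
Z(h, G) = 323/4 (Z(h, G) = (65 + 13) + 11/4 = 78 + 11/4 = 323/4)
(344962 - 47653)*(141381 + Z(689, 195)) = (344962 - 47653)*(141381 + 323/4) = 297309*(565847/4) = 168231405723/4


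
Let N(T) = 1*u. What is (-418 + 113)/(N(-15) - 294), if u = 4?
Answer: 61/58 ≈ 1.0517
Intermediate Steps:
N(T) = 4 (N(T) = 1*4 = 4)
(-418 + 113)/(N(-15) - 294) = (-418 + 113)/(4 - 294) = -305/(-290) = -305*(-1/290) = 61/58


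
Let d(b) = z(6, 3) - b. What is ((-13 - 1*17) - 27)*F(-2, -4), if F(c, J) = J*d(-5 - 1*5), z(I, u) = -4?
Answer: 1368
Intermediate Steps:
d(b) = -4 - b
F(c, J) = 6*J (F(c, J) = J*(-4 - (-5 - 1*5)) = J*(-4 - (-5 - 5)) = J*(-4 - 1*(-10)) = J*(-4 + 10) = J*6 = 6*J)
((-13 - 1*17) - 27)*F(-2, -4) = ((-13 - 1*17) - 27)*(6*(-4)) = ((-13 - 17) - 27)*(-24) = (-30 - 27)*(-24) = -57*(-24) = 1368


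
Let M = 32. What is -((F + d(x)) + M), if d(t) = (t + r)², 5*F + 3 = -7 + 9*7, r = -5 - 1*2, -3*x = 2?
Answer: -4562/45 ≈ -101.38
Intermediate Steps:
x = -⅔ (x = -⅓*2 = -⅔ ≈ -0.66667)
r = -7 (r = -5 - 2 = -7)
F = 53/5 (F = -⅗ + (-7 + 9*7)/5 = -⅗ + (-7 + 63)/5 = -⅗ + (⅕)*56 = -⅗ + 56/5 = 53/5 ≈ 10.600)
d(t) = (-7 + t)² (d(t) = (t - 7)² = (-7 + t)²)
-((F + d(x)) + M) = -((53/5 + (-7 - ⅔)²) + 32) = -((53/5 + (-23/3)²) + 32) = -((53/5 + 529/9) + 32) = -(3122/45 + 32) = -1*4562/45 = -4562/45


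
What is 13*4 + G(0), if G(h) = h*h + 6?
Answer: 58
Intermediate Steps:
G(h) = 6 + h² (G(h) = h² + 6 = 6 + h²)
13*4 + G(0) = 13*4 + (6 + 0²) = 52 + (6 + 0) = 52 + 6 = 58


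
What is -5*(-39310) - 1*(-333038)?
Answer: 529588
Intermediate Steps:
-5*(-39310) - 1*(-333038) = 196550 + 333038 = 529588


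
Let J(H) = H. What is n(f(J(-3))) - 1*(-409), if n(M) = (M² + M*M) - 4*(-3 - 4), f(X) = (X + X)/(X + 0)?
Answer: 445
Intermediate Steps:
f(X) = 2 (f(X) = (2*X)/X = 2)
n(M) = 28 + 2*M² (n(M) = (M² + M²) - 4*(-7) = 2*M² + 28 = 28 + 2*M²)
n(f(J(-3))) - 1*(-409) = (28 + 2*2²) - 1*(-409) = (28 + 2*4) + 409 = (28 + 8) + 409 = 36 + 409 = 445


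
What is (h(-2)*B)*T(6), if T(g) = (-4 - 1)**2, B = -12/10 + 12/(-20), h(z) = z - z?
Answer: 0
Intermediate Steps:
h(z) = 0
B = -9/5 (B = -12*1/10 + 12*(-1/20) = -6/5 - 3/5 = -9/5 ≈ -1.8000)
T(g) = 25 (T(g) = (-5)**2 = 25)
(h(-2)*B)*T(6) = (0*(-9/5))*25 = 0*25 = 0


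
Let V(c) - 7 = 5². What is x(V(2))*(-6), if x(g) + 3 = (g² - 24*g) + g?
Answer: -1710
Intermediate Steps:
V(c) = 32 (V(c) = 7 + 5² = 7 + 25 = 32)
x(g) = -3 + g² - 23*g (x(g) = -3 + ((g² - 24*g) + g) = -3 + (g² - 23*g) = -3 + g² - 23*g)
x(V(2))*(-6) = (-3 + 32² - 23*32)*(-6) = (-3 + 1024 - 736)*(-6) = 285*(-6) = -1710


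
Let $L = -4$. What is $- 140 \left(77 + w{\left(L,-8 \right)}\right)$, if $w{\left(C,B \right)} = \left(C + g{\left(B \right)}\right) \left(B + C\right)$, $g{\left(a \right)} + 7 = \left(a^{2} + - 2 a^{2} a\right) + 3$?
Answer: $1803620$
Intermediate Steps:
$g{\left(a \right)} = -4 + a^{2} - 2 a^{3}$ ($g{\left(a \right)} = -7 + \left(\left(a^{2} + - 2 a^{2} a\right) + 3\right) = -7 - \left(-3 - a^{2} + 2 a^{3}\right) = -7 + \left(3 + a^{2} - 2 a^{3}\right) = -4 + a^{2} - 2 a^{3}$)
$w{\left(C,B \right)} = \left(B + C\right) \left(-4 + C + B^{2} - 2 B^{3}\right)$ ($w{\left(C,B \right)} = \left(C - \left(4 - B^{2} + 2 B^{3}\right)\right) \left(B + C\right) = \left(-4 + C + B^{2} - 2 B^{3}\right) \left(B + C\right) = \left(B + C\right) \left(-4 + C + B^{2} - 2 B^{3}\right)$)
$- 140 \left(77 + w{\left(L,-8 \right)}\right) = - 140 \left(77 - \left(-32 - 16 - 12 \left(4 - \left(-8\right)^{2} + 2 \left(-8\right)^{3}\right)\right)\right) = - 140 \left(77 + \left(16 + 32 - - 8 \left(4 - 64 + 2 \left(-512\right)\right) - - 4 \left(4 - 64 + 2 \left(-512\right)\right)\right)\right) = - 140 \left(77 + \left(16 + 32 - - 8 \left(4 - 64 - 1024\right) - - 4 \left(4 - 64 - 1024\right)\right)\right) = - 140 \left(77 + \left(16 + 32 - \left(-8\right) \left(-1084\right) - \left(-4\right) \left(-1084\right)\right)\right) = - 140 \left(77 + \left(16 + 32 - 8672 - 4336\right)\right) = - 140 \left(77 - 12960\right) = \left(-140\right) \left(-12883\right) = 1803620$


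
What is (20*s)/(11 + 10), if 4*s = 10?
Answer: 50/21 ≈ 2.3810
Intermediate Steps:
s = 5/2 (s = (1/4)*10 = 5/2 ≈ 2.5000)
(20*s)/(11 + 10) = (20*(5/2))/(11 + 10) = 50/21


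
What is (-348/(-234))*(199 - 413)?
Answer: -12412/39 ≈ -318.26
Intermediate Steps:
(-348/(-234))*(199 - 413) = -348*(-1/234)*(-214) = (58/39)*(-214) = -12412/39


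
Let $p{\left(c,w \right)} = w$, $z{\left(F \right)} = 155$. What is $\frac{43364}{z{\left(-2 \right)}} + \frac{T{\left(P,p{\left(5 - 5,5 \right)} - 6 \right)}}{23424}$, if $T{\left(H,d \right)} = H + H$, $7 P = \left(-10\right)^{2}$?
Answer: $\frac{888792419}{3176880} \approx 279.77$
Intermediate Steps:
$P = \frac{100}{7}$ ($P = \frac{\left(-10\right)^{2}}{7} = \frac{1}{7} \cdot 100 = \frac{100}{7} \approx 14.286$)
$T{\left(H,d \right)} = 2 H$
$\frac{43364}{z{\left(-2 \right)}} + \frac{T{\left(P,p{\left(5 - 5,5 \right)} - 6 \right)}}{23424} = \frac{43364}{155} + \frac{2 \cdot \frac{100}{7}}{23424} = 43364 \cdot \frac{1}{155} + \frac{200}{7} \cdot \frac{1}{23424} = \frac{43364}{155} + \frac{25}{20496} = \frac{888792419}{3176880}$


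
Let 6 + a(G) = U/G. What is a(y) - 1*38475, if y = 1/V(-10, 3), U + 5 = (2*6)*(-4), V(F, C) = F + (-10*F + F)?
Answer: -42721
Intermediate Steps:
V(F, C) = -8*F (V(F, C) = F - 9*F = -8*F)
U = -53 (U = -5 + (2*6)*(-4) = -5 + 12*(-4) = -5 - 48 = -53)
y = 1/80 (y = 1/(-8*(-10)) = 1/80 ≈ 0.012500)
a(G) = -6 - 53/G
a(y) - 1*38475 = (-6 - 53/1/80) - 1*38475 = (-6 - 53*80) - 38475 = (-6 - 4240) - 38475 = -4246 - 38475 = -42721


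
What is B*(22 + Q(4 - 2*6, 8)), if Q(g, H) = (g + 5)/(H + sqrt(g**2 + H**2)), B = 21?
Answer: 3759/8 - 63*sqrt(2)/8 ≈ 458.74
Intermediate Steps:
Q(g, H) = (5 + g)/(H + sqrt(H**2 + g**2))
B*(22 + Q(4 - 2*6, 8)) = 21*(22 + (5 + (4 - 2*6))/(8 + sqrt(8**2 + (4 - 2*6)**2))) = 21*(22 + (5 + (4 - 12))/(8 + sqrt(64 + (4 - 12)**2))) = 21*(22 + (5 - 8)/(8 + sqrt(64 + (-8)**2))) = 21*(22 - 3/(8 + sqrt(64 + 64))) = 21*(22 - 3/(8 + sqrt(128))) = 21*(22 - 3/(8 + 8*sqrt(2))) = 462 - 63/(8 + 8*sqrt(2))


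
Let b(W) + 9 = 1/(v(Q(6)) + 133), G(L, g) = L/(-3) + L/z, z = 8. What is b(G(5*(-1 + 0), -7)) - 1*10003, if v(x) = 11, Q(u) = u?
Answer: -1441727/144 ≈ -10012.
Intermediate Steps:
G(L, g) = -5*L/24 (G(L, g) = L/(-3) + L/8 = L*(-⅓) + L*(⅛) = -L/3 + L/8 = -5*L/24)
b(W) = -1295/144 (b(W) = -9 + 1/(11 + 133) = -9 + 1/144 = -1295/144)
b(G(5*(-1 + 0), -7)) - 1*10003 = -1295/144 - 1*10003 = -1295/144 - 10003 = -1441727/144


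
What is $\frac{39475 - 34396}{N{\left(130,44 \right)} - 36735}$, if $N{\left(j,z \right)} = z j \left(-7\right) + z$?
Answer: $- \frac{1693}{25577} \approx -0.066192$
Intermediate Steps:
$N{\left(j,z \right)} = z - 7 j z$ ($N{\left(j,z \right)} = j z \left(-7\right) + z = - 7 j z + z = z - 7 j z$)
$\frac{39475 - 34396}{N{\left(130,44 \right)} - 36735} = \frac{39475 - 34396}{44 \left(1 - 910\right) - 36735} = \frac{5079}{44 \left(1 - 910\right) - 36735} = \frac{5079}{44 \left(-909\right) - 36735} = \frac{5079}{-39996 - 36735} = \frac{5079}{-76731} = 5079 \left(- \frac{1}{76731}\right) = - \frac{1693}{25577}$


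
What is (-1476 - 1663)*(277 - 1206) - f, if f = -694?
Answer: 2916825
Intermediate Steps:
(-1476 - 1663)*(277 - 1206) - f = (-1476 - 1663)*(277 - 1206) - 1*(-694) = -3139*(-929) + 694 = 2916131 + 694 = 2916825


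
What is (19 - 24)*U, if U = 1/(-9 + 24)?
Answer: -⅓ ≈ -0.33333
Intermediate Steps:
U = 1/15 ≈ 0.066667
(19 - 24)*U = (19 - 24)*(1/15) = -5*1/15 = -⅓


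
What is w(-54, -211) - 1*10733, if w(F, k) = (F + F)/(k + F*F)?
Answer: -29032873/2705 ≈ -10733.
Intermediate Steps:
w(F, k) = 2*F/(k + F**2) (w(F, k) = (2*F)/(k + F**2) = 2*F/(k + F**2))
w(-54, -211) - 1*10733 = 2*(-54)/(-211 + (-54)**2) - 1*10733 = 2*(-54)/(-211 + 2916) - 10733 = 2*(-54)/2705 - 10733 = 2*(-54)*(1/2705) - 10733 = -108/2705 - 10733 = -29032873/2705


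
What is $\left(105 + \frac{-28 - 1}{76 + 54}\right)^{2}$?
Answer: $\frac{185531641}{16900} \approx 10978.0$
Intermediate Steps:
$\left(105 + \frac{-28 - 1}{76 + 54}\right)^{2} = \left(105 - \frac{29}{130}\right)^{2} = \left(\frac{13621}{130}\right)^{2} = \frac{185531641}{16900}$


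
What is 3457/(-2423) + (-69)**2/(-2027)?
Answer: -18543242/4911421 ≈ -3.7755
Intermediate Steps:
3457/(-2423) + (-69)**2/(-2027) = 3457*(-1/2423) + 4761*(-1/2027) = -3457/2423 - 4761/2027 = -18543242/4911421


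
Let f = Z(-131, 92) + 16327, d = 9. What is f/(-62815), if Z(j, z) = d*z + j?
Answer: -17024/62815 ≈ -0.27102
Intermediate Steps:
Z(j, z) = j + 9*z (Z(j, z) = 9*z + j = j + 9*z)
f = 17024 (f = (-131 + 9*92) + 16327 = (-131 + 828) + 16327 = 697 + 16327 = 17024)
f/(-62815) = 17024/(-62815) = 17024*(-1/62815) = -17024/62815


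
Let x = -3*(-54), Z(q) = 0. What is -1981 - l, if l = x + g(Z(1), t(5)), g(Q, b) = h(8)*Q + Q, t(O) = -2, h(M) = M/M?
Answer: -2143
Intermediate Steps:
h(M) = 1
g(Q, b) = 2*Q (g(Q, b) = 1*Q + Q = Q + Q = 2*Q)
x = 162
l = 162 (l = 162 + 2*0 = 162 + 0 = 162)
-1981 - l = -1981 - 1*162 = -1981 - 162 = -2143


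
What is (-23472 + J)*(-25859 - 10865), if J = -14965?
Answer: 1411560388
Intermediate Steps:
(-23472 + J)*(-25859 - 10865) = (-23472 - 14965)*(-25859 - 10865) = -38437*(-36724) = 1411560388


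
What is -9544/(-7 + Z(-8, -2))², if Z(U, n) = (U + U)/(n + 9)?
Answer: -467656/4225 ≈ -110.69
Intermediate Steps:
Z(U, n) = 2*U/(9 + n) (Z(U, n) = (2*U)/(9 + n) = 2*U/(9 + n))
-9544/(-7 + Z(-8, -2))² = -9544/(-7 + 2*(-8)/(9 - 2))² = -9544/(-7 + 2*(-8)/7)² = -9544/(-7 + 2*(-8)*(⅐))² = -9544/(-7 - 16/7)² = -9544/((-65/7)²) = -9544/4225/49 = -9544*49/4225 = -467656/4225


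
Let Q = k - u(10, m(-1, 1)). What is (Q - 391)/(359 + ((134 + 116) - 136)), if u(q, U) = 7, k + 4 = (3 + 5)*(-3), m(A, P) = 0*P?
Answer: -426/473 ≈ -0.90063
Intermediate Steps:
m(A, P) = 0
k = -28 (k = -4 + (3 + 5)*(-3) = -4 + 8*(-3) = -4 - 24 = -28)
Q = -35 (Q = -28 - 1*7 = -28 - 7 = -35)
(Q - 391)/(359 + ((134 + 116) - 136)) = (-35 - 391)/(359 + ((134 + 116) - 136)) = -426/(359 + (250 - 136)) = -426/(359 + 114) = -426/473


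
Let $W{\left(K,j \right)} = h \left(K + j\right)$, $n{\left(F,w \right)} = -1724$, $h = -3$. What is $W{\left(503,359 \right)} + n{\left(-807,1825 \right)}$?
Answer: $-4310$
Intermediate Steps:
$W{\left(K,j \right)} = - 3 K - 3 j$ ($W{\left(K,j \right)} = - 3 \left(K + j\right) = - 3 K - 3 j$)
$W{\left(503,359 \right)} + n{\left(-807,1825 \right)} = \left(\left(-3\right) 503 - 1077\right) - 1724 = \left(-1509 - 1077\right) - 1724 = -2586 - 1724 = -4310$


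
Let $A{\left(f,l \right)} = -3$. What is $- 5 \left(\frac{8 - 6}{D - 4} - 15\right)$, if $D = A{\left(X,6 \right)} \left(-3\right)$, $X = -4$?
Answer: $73$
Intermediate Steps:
$D = 9$ ($D = \left(-3\right) \left(-3\right) = 9$)
$- 5 \left(\frac{8 - 6}{D - 4} - 15\right) = - 5 \left(\frac{8 - 6}{9 - 4} - 15\right) = - 5 \left(\frac{2}{5} - 15\right) = \left(-5\right) \left(- \frac{73}{5}\right) = 73$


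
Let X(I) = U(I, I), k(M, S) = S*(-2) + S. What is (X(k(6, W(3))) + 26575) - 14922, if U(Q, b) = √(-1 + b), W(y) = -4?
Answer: 11653 + √3 ≈ 11655.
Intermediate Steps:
k(M, S) = -S (k(M, S) = -2*S + S = -S)
X(I) = √(-1 + I)
(X(k(6, W(3))) + 26575) - 14922 = (√(-1 - 1*(-4)) + 26575) - 14922 = (√(-1 + 4) + 26575) - 14922 = (√3 + 26575) - 14922 = (26575 + √3) - 14922 = 11653 + √3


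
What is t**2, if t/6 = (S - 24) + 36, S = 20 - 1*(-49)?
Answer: 236196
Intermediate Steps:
S = 69 (S = 20 + 49 = 69)
t = 486 (t = 6*((69 - 24) + 36) = 6*(45 + 36) = 6*81 = 486)
t**2 = 486**2 = 236196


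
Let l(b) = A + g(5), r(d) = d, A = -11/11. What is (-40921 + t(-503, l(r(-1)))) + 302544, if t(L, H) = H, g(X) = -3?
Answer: 261619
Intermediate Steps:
A = -1 (A = -11*1/11 = -1)
l(b) = -4 (l(b) = -1 - 3 = -4)
(-40921 + t(-503, l(r(-1)))) + 302544 = (-40921 - 4) + 302544 = -40925 + 302544 = 261619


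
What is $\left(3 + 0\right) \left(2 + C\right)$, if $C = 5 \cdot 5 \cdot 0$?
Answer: $6$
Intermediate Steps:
$C = 0$ ($C = 25 \cdot 0 = 0$)
$\left(3 + 0\right) \left(2 + C\right) = \left(3 + 0\right) \left(2 + 0\right) = 3 \cdot 2 = 6$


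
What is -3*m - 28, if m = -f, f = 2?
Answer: -22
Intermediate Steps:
m = -2 (m = -1*2 = -2)
-3*m - 28 = -3*(-2) - 28 = 6 - 28 = -22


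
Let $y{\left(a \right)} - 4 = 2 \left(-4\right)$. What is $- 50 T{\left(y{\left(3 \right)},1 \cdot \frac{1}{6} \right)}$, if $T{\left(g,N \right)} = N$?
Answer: $- \frac{25}{3} \approx -8.3333$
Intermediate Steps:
$y{\left(a \right)} = -4$ ($y{\left(a \right)} = 4 + 2 \left(-4\right) = 4 - 8 = -4$)
$- 50 T{\left(y{\left(3 \right)},1 \cdot \frac{1}{6} \right)} = - 50 \cdot 1 \cdot \frac{1}{6} = \left(-50\right) \frac{1}{6} = - \frac{25}{3}$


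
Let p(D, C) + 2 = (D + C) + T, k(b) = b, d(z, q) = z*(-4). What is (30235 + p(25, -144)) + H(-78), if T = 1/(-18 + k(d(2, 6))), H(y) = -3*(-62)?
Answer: 787799/26 ≈ 30300.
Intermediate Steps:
d(z, q) = -4*z
H(y) = 186
T = -1/26 (T = 1/(-18 - 4*2) = 1/(-18 - 8) = 1/(-26) = -1/26 ≈ -0.038462)
p(D, C) = -53/26 + C + D (p(D, C) = -2 + ((D + C) - 1/26) = -2 + ((C + D) - 1/26) = -2 + (-1/26 + C + D) = -53/26 + C + D)
(30235 + p(25, -144)) + H(-78) = (30235 + (-53/26 - 144 + 25)) + 186 = (30235 - 3147/26) + 186 = 782963/26 + 186 = 787799/26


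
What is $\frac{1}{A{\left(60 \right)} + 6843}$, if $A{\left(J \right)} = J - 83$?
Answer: $\frac{1}{6820} \approx 0.00014663$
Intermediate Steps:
$A{\left(J \right)} = -83 + J$
$\frac{1}{A{\left(60 \right)} + 6843} = \frac{1}{\left(-83 + 60\right) + 6843} = \frac{1}{-23 + 6843} = \frac{1}{6820}$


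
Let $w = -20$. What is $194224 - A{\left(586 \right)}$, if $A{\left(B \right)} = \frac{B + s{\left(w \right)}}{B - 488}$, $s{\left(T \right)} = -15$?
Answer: $\frac{19033381}{98} \approx 1.9422 \cdot 10^{5}$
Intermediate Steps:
$A{\left(B \right)} = \frac{-15 + B}{-488 + B}$ ($A{\left(B \right)} = \frac{B - 15}{B - 488} = \frac{-15 + B}{-488 + B}$)
$194224 - A{\left(586 \right)} = 194224 - \frac{-15 + 586}{-488 + 586} = 194224 - \frac{1}{98} \cdot 571 = 194224 - \frac{571}{98} = \frac{19033381}{98}$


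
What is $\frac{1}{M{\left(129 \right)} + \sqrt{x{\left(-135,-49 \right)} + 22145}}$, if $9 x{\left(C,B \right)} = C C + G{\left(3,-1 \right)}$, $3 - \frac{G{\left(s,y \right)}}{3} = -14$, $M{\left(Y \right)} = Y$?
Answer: $- \frac{387}{22604} + \frac{\sqrt{217581}}{22604} \approx 0.0035151$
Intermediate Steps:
$G{\left(s,y \right)} = 51$ ($G{\left(s,y \right)} = 9 - -42 = 9 + 42 = 51$)
$x{\left(C,B \right)} = \frac{17}{3} + \frac{C^{2}}{9}$ ($x{\left(C,B \right)} = \frac{C C + 51}{9} = \frac{C^{2} + 51}{9} = \frac{51 + C^{2}}{9} = \frac{17}{3} + \frac{C^{2}}{9}$)
$\frac{1}{M{\left(129 \right)} + \sqrt{x{\left(-135,-49 \right)} + 22145}} = \frac{1}{129 + \sqrt{\left(\frac{17}{3} + \frac{\left(-135\right)^{2}}{9}\right) + 22145}} = \frac{1}{129 + \sqrt{\left(\frac{17}{3} + \frac{1}{9} \cdot 18225\right) + 22145}} = \frac{1}{129 + \sqrt{\left(\frac{17}{3} + 2025\right) + 22145}} = \frac{1}{129 + \sqrt{\frac{6092}{3} + 22145}} = \frac{1}{129 + \sqrt{\frac{72527}{3}}} = \frac{1}{129 + \frac{\sqrt{217581}}{3}}$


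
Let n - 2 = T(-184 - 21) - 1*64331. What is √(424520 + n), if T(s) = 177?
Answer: 4*√22523 ≈ 600.31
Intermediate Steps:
n = -64152 (n = 2 + (177 - 1*64331) = 2 + (177 - 64331) = 2 - 64154 = -64152)
√(424520 + n) = √(424520 - 64152) = √360368 = 4*√22523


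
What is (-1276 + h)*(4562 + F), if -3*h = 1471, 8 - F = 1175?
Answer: -17990105/3 ≈ -5.9967e+6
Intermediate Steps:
F = -1167 (F = 8 - 1*1175 = 8 - 1175 = -1167)
h = -1471/3 (h = -1/3*1471 = -1471/3 ≈ -490.33)
(-1276 + h)*(4562 + F) = (-1276 - 1471/3)*(4562 - 1167) = -5299/3*3395 = -17990105/3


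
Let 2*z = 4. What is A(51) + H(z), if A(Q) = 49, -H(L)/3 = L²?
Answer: 37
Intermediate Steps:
z = 2 (z = (½)*4 = 2)
H(L) = -3*L²
A(51) + H(z) = 49 - 3*2² = 49 - 3*4 = 49 - 12 = 37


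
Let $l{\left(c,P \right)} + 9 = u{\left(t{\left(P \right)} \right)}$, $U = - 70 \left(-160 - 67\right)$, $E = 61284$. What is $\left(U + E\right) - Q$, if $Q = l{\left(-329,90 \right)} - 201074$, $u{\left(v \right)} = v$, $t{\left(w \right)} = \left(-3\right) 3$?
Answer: $278266$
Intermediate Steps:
$U = 15890$ ($U = \left(-70\right) \left(-227\right) = 15890$)
$t{\left(w \right)} = -9$
$l{\left(c,P \right)} = -18$ ($l{\left(c,P \right)} = -9 - 9 = -18$)
$Q = -201092$ ($Q = -18 - 201074 = -201092$)
$\left(U + E\right) - Q = \left(15890 + 61284\right) - -201092 = 77174 + 201092 = 278266$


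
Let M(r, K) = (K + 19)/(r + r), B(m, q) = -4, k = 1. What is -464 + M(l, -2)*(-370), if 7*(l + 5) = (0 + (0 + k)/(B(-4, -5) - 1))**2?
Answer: 144839/874 ≈ 165.72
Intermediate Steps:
l = -874/175 (l = -5 + (0 + (0 + 1)/(-4 - 1))**2/7 = -5 + (0 + 1/(-5))**2/7 = -5 + (0 + 1*(-1/5))**2/7 = -5 + (0 - 1/5)**2/7 = -5 + (-1/5)**2/7 = -5 + (1/7)*(1/25) = -5 + 1/175 = -874/175 ≈ -4.9943)
M(r, K) = (19 + K)/(2*r) (M(r, K) = (19 + K)/((2*r)) = (19 + K)*(1/(2*r)) = (19 + K)/(2*r))
-464 + M(l, -2)*(-370) = -464 + ((19 - 2)/(2*(-874/175)))*(-370) = -464 + ((1/2)*(-175/874)*17)*(-370) = -464 - 2975/1748*(-370) = -464 + 550375/874 = 144839/874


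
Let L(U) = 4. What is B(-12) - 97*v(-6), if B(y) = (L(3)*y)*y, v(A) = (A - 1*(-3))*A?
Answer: -1170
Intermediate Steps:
v(A) = A*(3 + A) (v(A) = (A + 3)*A = (3 + A)*A = A*(3 + A))
B(y) = 4*y² (B(y) = (4*y)*y = 4*y²)
B(-12) - 97*v(-6) = 4*(-12)² - (-582)*(3 - 6) = 4*144 - (-582)*(-3) = 576 - 97*18 = 576 - 1746 = -1170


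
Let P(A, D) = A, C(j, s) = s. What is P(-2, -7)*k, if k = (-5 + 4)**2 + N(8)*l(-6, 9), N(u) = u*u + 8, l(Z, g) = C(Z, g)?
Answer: -1298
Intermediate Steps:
l(Z, g) = g
N(u) = 8 + u**2 (N(u) = u**2 + 8 = 8 + u**2)
k = 649 (k = (-5 + 4)**2 + (8 + 8**2)*9 = (-1)**2 + (8 + 64)*9 = 1 + 72*9 = 1 + 648 = 649)
P(-2, -7)*k = -2*649 = -1298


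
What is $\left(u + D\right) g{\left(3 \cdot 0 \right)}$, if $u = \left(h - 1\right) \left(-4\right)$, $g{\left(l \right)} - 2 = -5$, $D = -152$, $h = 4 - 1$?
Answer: $480$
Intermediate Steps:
$h = 3$
$g{\left(l \right)} = -3$ ($g{\left(l \right)} = 2 - 5 = -3$)
$u = -8$ ($u = \left(3 - 1\right) \left(-4\right) = 2 \left(-4\right) = -8$)
$\left(u + D\right) g{\left(3 \cdot 0 \right)} = \left(-8 - 152\right) \left(-3\right) = \left(-160\right) \left(-3\right) = 480$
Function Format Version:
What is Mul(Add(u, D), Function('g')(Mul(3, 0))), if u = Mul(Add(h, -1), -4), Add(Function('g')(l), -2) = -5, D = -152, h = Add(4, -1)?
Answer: 480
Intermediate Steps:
h = 3
Function('g')(l) = -3 (Function('g')(l) = Add(2, -5) = -3)
u = -8 (u = Mul(Add(3, -1), -4) = Mul(2, -4) = -8)
Mul(Add(u, D), Function('g')(Mul(3, 0))) = Mul(Add(-8, -152), -3) = Mul(-160, -3) = 480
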